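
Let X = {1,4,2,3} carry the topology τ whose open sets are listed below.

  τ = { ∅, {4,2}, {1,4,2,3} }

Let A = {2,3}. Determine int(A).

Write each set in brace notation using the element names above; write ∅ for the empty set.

∅

interior: largest open inside A is ∅ (from ∅)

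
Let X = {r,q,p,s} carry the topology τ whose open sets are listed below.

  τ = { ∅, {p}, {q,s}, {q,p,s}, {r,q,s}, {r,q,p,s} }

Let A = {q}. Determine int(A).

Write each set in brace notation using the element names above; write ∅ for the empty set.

∅

opens ⊆ A: ∅; union → int = ∅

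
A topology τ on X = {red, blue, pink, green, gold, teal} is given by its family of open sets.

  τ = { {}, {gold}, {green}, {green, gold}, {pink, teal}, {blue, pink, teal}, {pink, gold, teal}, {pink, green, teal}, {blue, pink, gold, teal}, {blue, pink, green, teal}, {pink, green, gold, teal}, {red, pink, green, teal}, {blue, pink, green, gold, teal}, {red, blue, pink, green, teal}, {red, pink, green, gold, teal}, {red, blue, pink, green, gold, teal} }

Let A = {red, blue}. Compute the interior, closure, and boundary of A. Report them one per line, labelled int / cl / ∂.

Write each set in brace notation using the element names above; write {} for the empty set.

U open, U⊆A: {}. int(A) = ⋃ = {}
X∖A={pink, green, gold, teal}, int(X∖A)={pink, green, gold, teal}, hence cl(A)={red, blue}
∂A: remove int from cl → {red, blue}

int(A) = {}
cl(A)  = {red, blue}
∂A     = {red, blue}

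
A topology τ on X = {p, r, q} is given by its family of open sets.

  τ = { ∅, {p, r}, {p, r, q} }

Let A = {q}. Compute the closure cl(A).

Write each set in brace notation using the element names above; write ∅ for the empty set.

closure: X∖int(X∖A) = X∖{p, r} = {q}

{q}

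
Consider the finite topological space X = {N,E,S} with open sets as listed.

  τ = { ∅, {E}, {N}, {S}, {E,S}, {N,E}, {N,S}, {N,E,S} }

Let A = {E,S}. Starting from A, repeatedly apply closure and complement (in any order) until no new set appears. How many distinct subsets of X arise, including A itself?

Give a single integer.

2

X∖A={N}, int(X∖A)={N}, hence cl(A)={E,S}
Orbit (k=closure, c=complement):
  1. A     = {E,S}
  2. cA    = {N}
(closed under both — stop)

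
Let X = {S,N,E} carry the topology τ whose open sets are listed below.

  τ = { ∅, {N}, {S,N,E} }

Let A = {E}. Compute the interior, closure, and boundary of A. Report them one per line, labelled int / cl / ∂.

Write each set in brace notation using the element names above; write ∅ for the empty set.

int(A) = ∅
cl(A)  = {S,E}
∂A     = {S,E}

open subsets of A: ∅; so int(A) = ∅
closure: X∖int(X∖A) = X∖{N} = {S,E}
∂A = {S,E} minus ∅ = {S,E}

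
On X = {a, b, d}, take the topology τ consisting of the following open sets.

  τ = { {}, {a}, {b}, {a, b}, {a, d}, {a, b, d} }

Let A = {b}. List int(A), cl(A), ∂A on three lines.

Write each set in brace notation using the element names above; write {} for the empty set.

interior: largest open inside A is {b} (from {}, {b})
cl via duality: int({a, d}) = {a, d}, so X∖{a, d} = {b}
cl∖int = {}

int(A) = {b}
cl(A)  = {b}
∂A     = {}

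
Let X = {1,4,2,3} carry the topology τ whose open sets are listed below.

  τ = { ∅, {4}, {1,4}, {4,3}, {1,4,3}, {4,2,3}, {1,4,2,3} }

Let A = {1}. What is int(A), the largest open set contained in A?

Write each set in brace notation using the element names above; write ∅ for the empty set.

∅

interior: largest open inside A is ∅ (from ∅)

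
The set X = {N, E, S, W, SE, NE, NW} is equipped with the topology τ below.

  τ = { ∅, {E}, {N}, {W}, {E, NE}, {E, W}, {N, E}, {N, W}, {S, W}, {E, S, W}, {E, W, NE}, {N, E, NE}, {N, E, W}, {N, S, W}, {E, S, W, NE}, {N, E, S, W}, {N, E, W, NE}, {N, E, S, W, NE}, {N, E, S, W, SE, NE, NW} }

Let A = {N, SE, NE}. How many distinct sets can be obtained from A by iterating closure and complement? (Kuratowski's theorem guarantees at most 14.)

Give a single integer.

8

cl via duality: int({E, S, W, NW}) = {E, S, W}, so X∖{E, S, W} = {N, SE, NE, NW}
Write k for closure, c for complement:
  1. A     = {N, SE, NE}
  2. kA    = {N, SE, NE, NW}
  3. cA    = {E, S, W, NW}
  4. ckA   = {E, S, W}
  5. kcA   = {E, S, W, SE, NE, NW}
  6. ckcA  = {N}
  7. kckcA = {N, SE, NW}
  8. ckckcA = {E, S, W, NE}
applying k or c yields no new set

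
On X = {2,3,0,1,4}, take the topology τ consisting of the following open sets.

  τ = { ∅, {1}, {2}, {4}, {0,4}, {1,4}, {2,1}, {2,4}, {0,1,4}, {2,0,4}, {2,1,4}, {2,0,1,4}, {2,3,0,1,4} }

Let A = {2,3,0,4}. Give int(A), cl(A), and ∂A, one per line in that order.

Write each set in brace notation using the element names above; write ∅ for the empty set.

U open, U⊆A: ∅, {4}, {2}, {0,4}, {2,4}, {2,0,4}. int(A) = ⋃ = {2,0,4}
X∖A={1}, int(X∖A)={1}, hence cl(A)={2,3,0,4}
∂A: remove int from cl → {3}

int(A) = {2,0,4}
cl(A)  = {2,3,0,4}
∂A     = {3}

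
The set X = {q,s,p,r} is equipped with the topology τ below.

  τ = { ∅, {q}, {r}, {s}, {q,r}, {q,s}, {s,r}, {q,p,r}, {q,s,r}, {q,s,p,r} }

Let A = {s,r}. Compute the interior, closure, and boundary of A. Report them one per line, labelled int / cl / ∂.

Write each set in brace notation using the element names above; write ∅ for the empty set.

open subsets of A: ∅, {r}, {s}, {s,r}; so int(A) = {s,r}
closure: X∖int(X∖A) = X∖{q} = {s,p,r}
∂A = {s,p,r} minus {s,r} = {p}

int(A) = {s,r}
cl(A)  = {s,p,r}
∂A     = {p}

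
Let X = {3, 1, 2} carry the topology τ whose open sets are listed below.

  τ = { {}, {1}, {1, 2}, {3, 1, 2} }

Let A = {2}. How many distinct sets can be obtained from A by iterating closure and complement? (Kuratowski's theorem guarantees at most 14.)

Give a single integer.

cl via duality: int({3, 1}) = {1}, so X∖{1} = {3, 2}
Write k for closure, c for complement:
  1. A     = {2}
  2. kA    = {3, 2}
  3. cA    = {3, 1}
  4. ckA   = {1}
  5. kcA   = {3, 1, 2}
  6. ckcA  = {}
applying k or c yields no new set

6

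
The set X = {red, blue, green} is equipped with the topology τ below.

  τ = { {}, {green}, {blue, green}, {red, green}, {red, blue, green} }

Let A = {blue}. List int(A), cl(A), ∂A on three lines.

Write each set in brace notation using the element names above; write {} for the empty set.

int(A) = {}
cl(A)  = {blue}
∂A     = {blue}

open subsets of A: {}; so int(A) = {}
closure: X∖int(X∖A) = X∖{red, green} = {blue}
∂A = {blue} minus {} = {blue}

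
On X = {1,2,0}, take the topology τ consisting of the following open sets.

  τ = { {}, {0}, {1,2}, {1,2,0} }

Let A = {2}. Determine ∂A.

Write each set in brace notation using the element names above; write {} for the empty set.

opens ⊆ A: {}; union → int = {}
complement {1,0}; its interior {0}; cl(A) = X∖{0} = {1,2}
boundary = {1,2} ∖ {} = {1,2}

{1,2}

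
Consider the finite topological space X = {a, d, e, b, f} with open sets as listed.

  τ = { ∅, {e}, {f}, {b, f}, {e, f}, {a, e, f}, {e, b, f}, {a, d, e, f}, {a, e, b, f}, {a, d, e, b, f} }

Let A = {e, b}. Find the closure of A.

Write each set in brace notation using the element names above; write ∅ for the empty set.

X∖A={a, d, f}, int(X∖A)={f}, hence cl(A)={a, d, e, b}

{a, d, e, b}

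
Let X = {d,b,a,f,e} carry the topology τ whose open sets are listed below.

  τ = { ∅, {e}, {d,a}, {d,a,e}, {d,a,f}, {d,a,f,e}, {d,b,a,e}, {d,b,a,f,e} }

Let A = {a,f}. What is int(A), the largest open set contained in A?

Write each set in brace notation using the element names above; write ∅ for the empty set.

interior: largest open inside A is ∅ (from ∅)

∅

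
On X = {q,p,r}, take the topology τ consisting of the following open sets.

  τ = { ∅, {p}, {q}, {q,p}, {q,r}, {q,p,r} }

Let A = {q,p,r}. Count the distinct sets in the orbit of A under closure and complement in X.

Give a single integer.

2

closure: X∖int(X∖A) = X∖∅ = {q,p,r}
Let k=closure and c=complement:
  1. A     = {q,p,r}
  2. cA    = ∅
— saturated at 2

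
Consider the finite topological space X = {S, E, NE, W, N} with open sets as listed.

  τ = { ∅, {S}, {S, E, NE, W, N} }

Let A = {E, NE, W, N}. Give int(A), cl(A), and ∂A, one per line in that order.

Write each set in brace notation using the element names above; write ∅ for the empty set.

U open, U⊆A: ∅. int(A) = ⋃ = ∅
X∖A={S}, int(X∖A)={S}, hence cl(A)={E, NE, W, N}
∂A: remove int from cl → {E, NE, W, N}

int(A) = ∅
cl(A)  = {E, NE, W, N}
∂A     = {E, NE, W, N}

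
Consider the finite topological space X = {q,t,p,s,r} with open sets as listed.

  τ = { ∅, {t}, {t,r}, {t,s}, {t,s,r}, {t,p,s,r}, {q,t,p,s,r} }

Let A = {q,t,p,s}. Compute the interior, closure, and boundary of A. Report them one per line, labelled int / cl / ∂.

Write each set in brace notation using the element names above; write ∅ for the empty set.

int(A) = {t,s}
cl(A)  = {q,t,p,s,r}
∂A     = {q,p,r}

opens ⊆ A: ∅, {t}, {t,s}; union → int = {t,s}
complement {r}; its interior ∅; cl(A) = X∖∅ = {q,t,p,s,r}
boundary = {q,t,p,s,r} ∖ {t,s} = {q,p,r}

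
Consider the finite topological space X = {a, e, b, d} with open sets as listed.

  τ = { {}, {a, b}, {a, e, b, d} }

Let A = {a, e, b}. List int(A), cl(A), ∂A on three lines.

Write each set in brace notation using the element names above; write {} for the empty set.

interior: largest open inside A is {a, b} (from {}, {a, b})
cl via duality: int({d}) = {}, so X∖{} = {a, e, b, d}
cl∖int = {e, d}

int(A) = {a, b}
cl(A)  = {a, e, b, d}
∂A     = {e, d}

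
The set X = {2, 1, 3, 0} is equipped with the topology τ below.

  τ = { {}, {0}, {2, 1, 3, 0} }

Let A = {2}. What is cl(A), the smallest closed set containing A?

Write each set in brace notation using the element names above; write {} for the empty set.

X∖A={1, 3, 0}, int(X∖A)={0}, hence cl(A)={2, 1, 3}

{2, 1, 3}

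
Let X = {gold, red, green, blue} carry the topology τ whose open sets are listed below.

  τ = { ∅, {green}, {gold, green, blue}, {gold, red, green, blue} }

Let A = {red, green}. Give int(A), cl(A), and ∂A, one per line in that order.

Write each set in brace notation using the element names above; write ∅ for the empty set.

int(A) = {green}
cl(A)  = {gold, red, green, blue}
∂A     = {gold, red, blue}

U open, U⊆A: ∅, {green}. int(A) = ⋃ = {green}
X∖A={gold, blue}, int(X∖A)=∅, hence cl(A)={gold, red, green, blue}
∂A: remove int from cl → {gold, red, blue}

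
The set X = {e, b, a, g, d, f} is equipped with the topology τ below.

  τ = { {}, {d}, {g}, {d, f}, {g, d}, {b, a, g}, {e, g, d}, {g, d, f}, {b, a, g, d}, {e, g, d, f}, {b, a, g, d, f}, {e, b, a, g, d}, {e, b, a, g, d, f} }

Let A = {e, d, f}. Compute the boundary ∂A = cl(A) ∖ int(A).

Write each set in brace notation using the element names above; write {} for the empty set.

{e}

interior: largest open inside A is {d, f} (from {}, {d}, {d, f})
cl via duality: int({b, a, g}) = {b, a, g}, so X∖{b, a, g} = {e, d, f}
cl∖int = {e}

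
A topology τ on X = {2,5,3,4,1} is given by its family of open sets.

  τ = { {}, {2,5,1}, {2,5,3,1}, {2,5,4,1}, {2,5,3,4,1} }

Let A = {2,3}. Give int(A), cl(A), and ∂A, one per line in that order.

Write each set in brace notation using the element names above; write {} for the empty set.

int(A) = {}
cl(A)  = {2,5,3,4,1}
∂A     = {2,5,3,4,1}

U open, U⊆A: {}. int(A) = ⋃ = {}
X∖A={5,4,1}, int(X∖A)={}, hence cl(A)={2,5,3,4,1}
∂A: remove int from cl → {2,5,3,4,1}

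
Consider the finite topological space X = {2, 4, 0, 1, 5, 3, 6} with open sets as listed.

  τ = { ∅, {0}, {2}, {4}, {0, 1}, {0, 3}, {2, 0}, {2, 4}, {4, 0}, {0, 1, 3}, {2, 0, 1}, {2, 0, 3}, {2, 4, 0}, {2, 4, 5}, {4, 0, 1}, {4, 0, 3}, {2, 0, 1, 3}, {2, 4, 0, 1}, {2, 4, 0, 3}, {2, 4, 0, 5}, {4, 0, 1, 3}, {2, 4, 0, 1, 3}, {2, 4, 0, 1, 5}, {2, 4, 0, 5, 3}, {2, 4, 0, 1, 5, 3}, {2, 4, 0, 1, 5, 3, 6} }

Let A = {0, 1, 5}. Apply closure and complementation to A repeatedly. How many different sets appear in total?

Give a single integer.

closure: X∖int(X∖A) = X∖{2, 4} = {0, 1, 5, 3, 6}
Let k=closure and c=complement:
  1. A     = {0, 1, 5}
  2. kA    = {0, 1, 5, 3, 6}
  3. cA    = {2, 4, 3, 6}
  4. ckA   = {2, 4}
  5. kcA   = {2, 4, 5, 3, 6}
  6. kckA  = {2, 4, 5, 6}
  7. ckcA  = {0, 1}
  8. ckckA = {0, 1, 3}
  9. kckcA = {0, 1, 3, 6}
  10. ckckcA = {2, 4, 5}
— saturated at 10

10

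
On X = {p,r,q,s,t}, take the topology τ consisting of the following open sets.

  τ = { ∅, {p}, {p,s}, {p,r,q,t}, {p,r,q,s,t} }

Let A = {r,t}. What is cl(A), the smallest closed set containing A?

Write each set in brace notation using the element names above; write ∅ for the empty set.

{r,q,t}

closure: X∖int(X∖A) = X∖{p,s} = {r,q,t}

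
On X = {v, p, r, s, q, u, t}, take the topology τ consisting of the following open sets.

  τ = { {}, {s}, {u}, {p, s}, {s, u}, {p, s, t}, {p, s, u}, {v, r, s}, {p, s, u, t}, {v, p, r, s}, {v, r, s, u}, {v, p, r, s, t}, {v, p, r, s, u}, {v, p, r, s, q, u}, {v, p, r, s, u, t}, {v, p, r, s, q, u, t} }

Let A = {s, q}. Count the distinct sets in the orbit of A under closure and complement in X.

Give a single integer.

8

complement {v, p, r, u, t}; its interior {u}; cl(A) = X∖{u} = {v, p, r, s, q, t}
With k = closure, c = complement:
  1. A     = {s, q}
  2. kA    = {v, p, r, s, q, t}
  3. cA    = {v, p, r, u, t}
  4. ckA   = {u}
  5. kcA   = {v, p, r, q, u, t}
  6. kckA  = {q, u}
  7. ckcA  = {s}
  8. ckckA = {v, p, r, s, t}
k, c of each give nothing new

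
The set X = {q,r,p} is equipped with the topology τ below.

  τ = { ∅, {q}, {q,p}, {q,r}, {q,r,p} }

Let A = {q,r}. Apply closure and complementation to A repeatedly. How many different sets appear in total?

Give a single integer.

X∖A={p}, int(X∖A)=∅, hence cl(A)={q,r,p}
Orbit (k=closure, c=complement):
  1. A     = {q,r}
  2. kA    = {q,r,p}
  3. cA    = {p}
  4. ckA   = ∅
(closed under both — stop)

4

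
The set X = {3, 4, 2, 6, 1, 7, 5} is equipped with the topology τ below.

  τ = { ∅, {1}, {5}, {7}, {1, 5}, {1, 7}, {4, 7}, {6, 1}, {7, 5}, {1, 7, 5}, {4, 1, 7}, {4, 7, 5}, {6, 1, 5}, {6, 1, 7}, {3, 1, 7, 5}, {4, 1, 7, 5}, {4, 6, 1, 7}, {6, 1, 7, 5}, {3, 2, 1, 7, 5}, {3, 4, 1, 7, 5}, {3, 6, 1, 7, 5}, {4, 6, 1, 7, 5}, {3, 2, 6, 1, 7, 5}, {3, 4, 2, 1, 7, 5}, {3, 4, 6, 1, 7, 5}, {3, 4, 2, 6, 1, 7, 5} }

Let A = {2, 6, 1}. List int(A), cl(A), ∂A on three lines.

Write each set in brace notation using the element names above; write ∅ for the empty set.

U open, U⊆A: ∅, {1}, {6, 1}. int(A) = ⋃ = {6, 1}
X∖A={3, 4, 7, 5}, int(X∖A)={4, 7, 5}, hence cl(A)={3, 2, 6, 1}
∂A: remove int from cl → {3, 2}

int(A) = {6, 1}
cl(A)  = {3, 2, 6, 1}
∂A     = {3, 2}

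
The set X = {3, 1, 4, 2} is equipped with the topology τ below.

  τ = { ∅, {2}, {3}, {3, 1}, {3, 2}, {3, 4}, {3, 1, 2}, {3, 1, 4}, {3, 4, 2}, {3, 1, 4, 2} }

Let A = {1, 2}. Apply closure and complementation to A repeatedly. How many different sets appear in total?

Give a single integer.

4

cl via duality: int({3, 4}) = {3, 4}, so X∖{3, 4} = {1, 2}
Write k for closure, c for complement:
  1. A     = {1, 2}
  2. cA    = {3, 4}
  3. kcA   = {3, 1, 4}
  4. ckcA  = {2}
applying k or c yields no new set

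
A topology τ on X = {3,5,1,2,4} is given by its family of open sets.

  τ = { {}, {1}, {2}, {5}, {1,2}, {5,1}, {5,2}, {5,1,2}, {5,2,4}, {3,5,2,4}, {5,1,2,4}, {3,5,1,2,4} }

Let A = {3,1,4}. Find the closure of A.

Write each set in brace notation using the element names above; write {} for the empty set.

X∖A={5,2}, int(X∖A)={5,2}, hence cl(A)={3,1,4}

{3,1,4}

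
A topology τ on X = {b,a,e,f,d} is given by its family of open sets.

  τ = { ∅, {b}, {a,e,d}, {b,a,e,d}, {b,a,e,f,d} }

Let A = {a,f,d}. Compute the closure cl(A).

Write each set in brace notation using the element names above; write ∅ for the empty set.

complement {b,e}; its interior {b}; cl(A) = X∖{b} = {a,e,f,d}

{a,e,f,d}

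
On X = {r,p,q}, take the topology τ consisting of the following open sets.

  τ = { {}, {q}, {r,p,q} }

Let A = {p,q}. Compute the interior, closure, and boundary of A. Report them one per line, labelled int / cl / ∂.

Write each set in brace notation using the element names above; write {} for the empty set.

int(A) = {q}
cl(A)  = {r,p,q}
∂A     = {r,p}

U open, U⊆A: {}, {q}. int(A) = ⋃ = {q}
X∖A={r}, int(X∖A)={}, hence cl(A)={r,p,q}
∂A: remove int from cl → {r,p}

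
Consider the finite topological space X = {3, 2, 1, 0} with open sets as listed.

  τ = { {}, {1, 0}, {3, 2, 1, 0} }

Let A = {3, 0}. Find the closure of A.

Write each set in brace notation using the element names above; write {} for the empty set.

closure: X∖int(X∖A) = X∖{} = {3, 2, 1, 0}

{3, 2, 1, 0}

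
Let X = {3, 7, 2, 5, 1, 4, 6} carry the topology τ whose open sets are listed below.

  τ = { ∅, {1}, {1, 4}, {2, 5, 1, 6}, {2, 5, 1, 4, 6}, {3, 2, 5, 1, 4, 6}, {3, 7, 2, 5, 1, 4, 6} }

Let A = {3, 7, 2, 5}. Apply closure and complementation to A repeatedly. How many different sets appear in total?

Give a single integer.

6

complement {1, 4, 6}; its interior {1, 4}; cl(A) = X∖{1, 4} = {3, 7, 2, 5, 6}
With k = closure, c = complement:
  1. A     = {3, 7, 2, 5}
  2. kA    = {3, 7, 2, 5, 6}
  3. cA    = {1, 4, 6}
  4. ckA   = {1, 4}
  5. kcA   = {3, 7, 2, 5, 1, 4, 6}
  6. ckcA  = ∅
k, c of each give nothing new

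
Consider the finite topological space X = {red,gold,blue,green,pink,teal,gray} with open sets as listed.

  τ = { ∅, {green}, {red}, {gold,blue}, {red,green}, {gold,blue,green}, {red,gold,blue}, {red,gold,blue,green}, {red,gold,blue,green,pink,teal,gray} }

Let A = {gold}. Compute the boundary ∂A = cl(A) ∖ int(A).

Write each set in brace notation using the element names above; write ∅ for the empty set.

open subsets of A: ∅; so int(A) = ∅
closure: X∖int(X∖A) = X∖{red,green} = {gold,blue,pink,teal,gray}
∂A = {gold,blue,pink,teal,gray} minus ∅ = {gold,blue,pink,teal,gray}

{gold,blue,pink,teal,gray}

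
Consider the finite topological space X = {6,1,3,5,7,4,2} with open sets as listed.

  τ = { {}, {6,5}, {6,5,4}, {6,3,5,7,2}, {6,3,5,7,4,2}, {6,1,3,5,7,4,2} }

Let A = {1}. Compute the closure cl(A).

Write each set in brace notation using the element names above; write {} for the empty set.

cl via duality: int({6,3,5,7,4,2}) = {6,3,5,7,4,2}, so X∖{6,3,5,7,4,2} = {1}

{1}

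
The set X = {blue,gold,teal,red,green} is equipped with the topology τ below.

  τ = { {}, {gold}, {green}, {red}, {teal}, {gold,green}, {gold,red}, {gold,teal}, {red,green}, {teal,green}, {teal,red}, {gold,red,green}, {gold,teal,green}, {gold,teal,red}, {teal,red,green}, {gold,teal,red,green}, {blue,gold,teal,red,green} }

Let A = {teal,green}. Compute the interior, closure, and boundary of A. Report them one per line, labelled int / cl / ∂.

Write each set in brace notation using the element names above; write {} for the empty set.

int(A) = {teal,green}
cl(A)  = {blue,teal,green}
∂A     = {blue}

open subsets of A: {}, {green}, {teal}, {teal,green}; so int(A) = {teal,green}
closure: X∖int(X∖A) = X∖{gold,red} = {blue,teal,green}
∂A = {blue,teal,green} minus {teal,green} = {blue}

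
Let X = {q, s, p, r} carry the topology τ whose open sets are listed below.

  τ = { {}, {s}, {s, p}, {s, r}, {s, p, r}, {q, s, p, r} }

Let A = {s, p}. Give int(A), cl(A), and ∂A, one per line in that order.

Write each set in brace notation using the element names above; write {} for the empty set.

int(A) = {s, p}
cl(A)  = {q, s, p, r}
∂A     = {q, r}

opens ⊆ A: {}, {s}, {s, p}; union → int = {s, p}
complement {q, r}; its interior {}; cl(A) = X∖{} = {q, s, p, r}
boundary = {q, s, p, r} ∖ {s, p} = {q, r}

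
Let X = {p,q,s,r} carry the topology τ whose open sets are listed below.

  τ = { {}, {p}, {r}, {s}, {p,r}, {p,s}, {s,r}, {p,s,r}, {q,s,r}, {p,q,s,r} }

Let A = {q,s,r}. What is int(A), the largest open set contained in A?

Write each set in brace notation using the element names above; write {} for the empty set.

opens ⊆ A: {}, {r}, {s}, {s,r}, {q,s,r}; union → int = {q,s,r}

{q,s,r}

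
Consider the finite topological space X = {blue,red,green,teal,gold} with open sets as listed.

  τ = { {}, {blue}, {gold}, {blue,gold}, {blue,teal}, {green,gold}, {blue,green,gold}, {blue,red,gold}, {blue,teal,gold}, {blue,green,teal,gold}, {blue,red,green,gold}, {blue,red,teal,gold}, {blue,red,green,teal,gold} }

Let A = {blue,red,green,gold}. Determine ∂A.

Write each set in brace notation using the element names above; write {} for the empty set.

{teal}

open subsets of A: {}, {gold}, {blue}, {green,gold}, {blue,gold}, {blue,green,gold}, {blue,red,gold}, {blue,red,green,gold}; so int(A) = {blue,red,green,gold}
closure: X∖int(X∖A) = X∖{} = {blue,red,green,teal,gold}
∂A = {blue,red,green,teal,gold} minus {blue,red,green,gold} = {teal}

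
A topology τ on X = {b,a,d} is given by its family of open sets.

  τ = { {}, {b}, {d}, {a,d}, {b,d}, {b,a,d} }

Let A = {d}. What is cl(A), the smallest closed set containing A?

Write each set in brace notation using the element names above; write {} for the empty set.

cl via duality: int({b,a}) = {b}, so X∖{b} = {a,d}

{a,d}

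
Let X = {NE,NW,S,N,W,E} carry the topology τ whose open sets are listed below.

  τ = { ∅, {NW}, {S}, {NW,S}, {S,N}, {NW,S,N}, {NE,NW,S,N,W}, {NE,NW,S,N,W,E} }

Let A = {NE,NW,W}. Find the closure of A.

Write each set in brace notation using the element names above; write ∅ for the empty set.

{NE,NW,W,E}

cl via duality: int({S,N,E}) = {S,N}, so X∖{S,N} = {NE,NW,W,E}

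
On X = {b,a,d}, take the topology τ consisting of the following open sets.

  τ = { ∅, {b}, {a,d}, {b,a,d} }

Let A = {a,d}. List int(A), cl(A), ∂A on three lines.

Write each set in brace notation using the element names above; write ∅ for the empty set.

interior: largest open inside A is {a,d} (from ∅, {a,d})
cl via duality: int({b}) = {b}, so X∖{b} = {a,d}
cl∖int = ∅

int(A) = {a,d}
cl(A)  = {a,d}
∂A     = ∅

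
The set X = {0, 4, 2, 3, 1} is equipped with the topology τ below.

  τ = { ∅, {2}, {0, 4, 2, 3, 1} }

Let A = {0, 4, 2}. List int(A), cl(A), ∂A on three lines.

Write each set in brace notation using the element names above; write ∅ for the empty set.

int(A) = {2}
cl(A)  = {0, 4, 2, 3, 1}
∂A     = {0, 4, 3, 1}

U open, U⊆A: ∅, {2}. int(A) = ⋃ = {2}
X∖A={3, 1}, int(X∖A)=∅, hence cl(A)={0, 4, 2, 3, 1}
∂A: remove int from cl → {0, 4, 3, 1}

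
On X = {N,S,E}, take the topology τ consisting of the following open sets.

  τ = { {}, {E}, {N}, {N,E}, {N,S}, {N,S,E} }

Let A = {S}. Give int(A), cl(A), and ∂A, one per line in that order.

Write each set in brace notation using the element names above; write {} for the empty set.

int(A) = {}
cl(A)  = {S}
∂A     = {S}

open subsets of A: {}; so int(A) = {}
closure: X∖int(X∖A) = X∖{N,E} = {S}
∂A = {S} minus {} = {S}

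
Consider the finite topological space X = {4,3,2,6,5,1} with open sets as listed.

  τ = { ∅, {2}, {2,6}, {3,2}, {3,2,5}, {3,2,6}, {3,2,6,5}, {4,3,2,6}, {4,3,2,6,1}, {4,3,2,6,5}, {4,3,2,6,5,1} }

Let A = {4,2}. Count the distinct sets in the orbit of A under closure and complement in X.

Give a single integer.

closure: X∖int(X∖A) = X∖∅ = {4,3,2,6,5,1}
Let k=closure and c=complement:
  1. A     = {4,2}
  2. kA    = {4,3,2,6,5,1}
  3. cA    = {3,6,5,1}
  4. ckA   = ∅
  5. kcA   = {4,3,6,5,1}
  6. ckcA  = {2}
— saturated at 6

6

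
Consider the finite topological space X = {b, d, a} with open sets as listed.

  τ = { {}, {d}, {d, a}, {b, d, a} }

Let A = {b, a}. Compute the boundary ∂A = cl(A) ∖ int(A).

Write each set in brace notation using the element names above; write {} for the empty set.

{b, a}

interior: largest open inside A is {} (from {})
cl via duality: int({d}) = {d}, so X∖{d} = {b, a}
cl∖int = {b, a}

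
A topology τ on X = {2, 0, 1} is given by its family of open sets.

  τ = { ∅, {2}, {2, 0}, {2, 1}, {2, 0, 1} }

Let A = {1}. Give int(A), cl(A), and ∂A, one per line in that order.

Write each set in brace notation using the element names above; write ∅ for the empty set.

int(A) = ∅
cl(A)  = {1}
∂A     = {1}

open subsets of A: ∅; so int(A) = ∅
closure: X∖int(X∖A) = X∖{2, 0} = {1}
∂A = {1} minus ∅ = {1}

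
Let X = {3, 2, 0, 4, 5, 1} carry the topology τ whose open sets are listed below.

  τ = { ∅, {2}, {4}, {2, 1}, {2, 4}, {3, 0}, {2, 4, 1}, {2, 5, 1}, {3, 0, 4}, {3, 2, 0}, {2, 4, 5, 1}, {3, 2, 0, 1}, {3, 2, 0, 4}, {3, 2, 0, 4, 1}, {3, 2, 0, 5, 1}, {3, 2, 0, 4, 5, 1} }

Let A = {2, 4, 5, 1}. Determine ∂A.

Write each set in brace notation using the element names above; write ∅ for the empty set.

∅

opens ⊆ A: ∅, {4}, {2}, {2, 1}, {2, 4}, {2, 4, 1}, {2, 5, 1}, {2, 4, 5, 1}; union → int = {2, 4, 5, 1}
complement {3, 0}; its interior {3, 0}; cl(A) = X∖{3, 0} = {2, 4, 5, 1}
boundary = {2, 4, 5, 1} ∖ {2, 4, 5, 1} = ∅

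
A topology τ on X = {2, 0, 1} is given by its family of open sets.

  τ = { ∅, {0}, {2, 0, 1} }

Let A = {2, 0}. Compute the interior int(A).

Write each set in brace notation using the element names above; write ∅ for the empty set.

interior: largest open inside A is {0} (from ∅, {0})

{0}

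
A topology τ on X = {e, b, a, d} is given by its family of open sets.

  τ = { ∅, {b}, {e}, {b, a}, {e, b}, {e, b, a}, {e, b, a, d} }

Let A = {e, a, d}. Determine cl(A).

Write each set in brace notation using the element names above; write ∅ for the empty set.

cl via duality: int({b}) = {b}, so X∖{b} = {e, a, d}

{e, a, d}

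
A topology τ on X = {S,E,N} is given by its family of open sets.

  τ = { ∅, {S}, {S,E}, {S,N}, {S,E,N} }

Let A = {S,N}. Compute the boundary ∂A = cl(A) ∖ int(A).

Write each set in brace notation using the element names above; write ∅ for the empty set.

interior: largest open inside A is {S,N} (from ∅, {S}, {S,N})
cl via duality: int({E}) = ∅, so X∖∅ = {S,E,N}
cl∖int = {E}

{E}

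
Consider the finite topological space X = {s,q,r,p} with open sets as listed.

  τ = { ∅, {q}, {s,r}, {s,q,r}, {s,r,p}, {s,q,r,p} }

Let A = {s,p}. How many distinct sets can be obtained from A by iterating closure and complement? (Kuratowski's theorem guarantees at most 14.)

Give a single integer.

6

X∖A={q,r}, int(X∖A)={q}, hence cl(A)={s,r,p}
Orbit (k=closure, c=complement):
  1. A     = {s,p}
  2. kA    = {s,r,p}
  3. cA    = {q,r}
  4. ckA   = {q}
  5. kcA   = {s,q,r,p}
  6. ckcA  = ∅
(closed under both — stop)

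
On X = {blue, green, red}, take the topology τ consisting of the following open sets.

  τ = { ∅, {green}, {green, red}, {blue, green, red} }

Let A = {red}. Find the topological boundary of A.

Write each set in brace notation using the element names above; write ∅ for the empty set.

interior: largest open inside A is ∅ (from ∅)
cl via duality: int({blue, green}) = {green}, so X∖{green} = {blue, red}
cl∖int = {blue, red}

{blue, red}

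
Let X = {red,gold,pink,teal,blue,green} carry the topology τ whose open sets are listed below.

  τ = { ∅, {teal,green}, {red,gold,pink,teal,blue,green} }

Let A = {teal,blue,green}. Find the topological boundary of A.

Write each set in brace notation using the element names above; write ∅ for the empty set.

{red,gold,pink,blue}

U open, U⊆A: ∅, {teal,green}. int(A) = ⋃ = {teal,green}
X∖A={red,gold,pink}, int(X∖A)=∅, hence cl(A)={red,gold,pink,teal,blue,green}
∂A: remove int from cl → {red,gold,pink,blue}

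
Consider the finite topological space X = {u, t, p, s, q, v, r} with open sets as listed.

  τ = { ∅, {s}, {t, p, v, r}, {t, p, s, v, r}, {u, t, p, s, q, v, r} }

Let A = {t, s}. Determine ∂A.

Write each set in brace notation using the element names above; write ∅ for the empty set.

{u, t, p, q, v, r}

open subsets of A: ∅, {s}; so int(A) = {s}
closure: X∖int(X∖A) = X∖∅ = {u, t, p, s, q, v, r}
∂A = {u, t, p, s, q, v, r} minus {s} = {u, t, p, q, v, r}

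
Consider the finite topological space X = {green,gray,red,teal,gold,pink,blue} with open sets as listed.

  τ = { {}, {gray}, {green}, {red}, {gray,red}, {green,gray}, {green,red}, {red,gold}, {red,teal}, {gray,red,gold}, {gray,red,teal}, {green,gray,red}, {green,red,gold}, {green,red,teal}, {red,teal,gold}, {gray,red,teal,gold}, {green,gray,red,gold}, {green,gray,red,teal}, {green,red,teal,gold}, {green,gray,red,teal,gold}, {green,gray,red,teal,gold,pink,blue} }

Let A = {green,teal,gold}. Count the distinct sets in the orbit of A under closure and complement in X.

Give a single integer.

8

cl via duality: int({gray,red,pink,blue}) = {gray,red}, so X∖{gray,red} = {green,teal,gold,pink,blue}
Write k for closure, c for complement:
  1. A     = {green,teal,gold}
  2. kA    = {green,teal,gold,pink,blue}
  3. cA    = {gray,red,pink,blue}
  4. ckA   = {gray,red}
  5. kcA   = {gray,red,teal,gold,pink,blue}
  6. ckcA  = {green}
  7. kckcA = {green,pink,blue}
  8. ckckcA = {gray,red,teal,gold}
applying k or c yields no new set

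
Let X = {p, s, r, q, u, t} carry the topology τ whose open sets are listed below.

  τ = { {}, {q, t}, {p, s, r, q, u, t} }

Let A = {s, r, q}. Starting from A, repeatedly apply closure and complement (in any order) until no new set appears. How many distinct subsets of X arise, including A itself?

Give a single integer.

4

closure: X∖int(X∖A) = X∖{} = {p, s, r, q, u, t}
Let k=closure and c=complement:
  1. A     = {s, r, q}
  2. kA    = {p, s, r, q, u, t}
  3. cA    = {p, u, t}
  4. ckA   = {}
— saturated at 4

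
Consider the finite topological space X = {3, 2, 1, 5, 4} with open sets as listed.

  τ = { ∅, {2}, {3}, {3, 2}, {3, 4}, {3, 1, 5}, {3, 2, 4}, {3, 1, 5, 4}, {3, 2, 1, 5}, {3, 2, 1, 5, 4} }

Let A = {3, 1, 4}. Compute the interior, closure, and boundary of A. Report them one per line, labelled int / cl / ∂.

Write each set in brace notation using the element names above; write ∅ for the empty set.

interior: largest open inside A is {3, 4} (from ∅, {3}, {3, 4})
cl via duality: int({2, 5}) = {2}, so X∖{2} = {3, 1, 5, 4}
cl∖int = {1, 5}

int(A) = {3, 4}
cl(A)  = {3, 1, 5, 4}
∂A     = {1, 5}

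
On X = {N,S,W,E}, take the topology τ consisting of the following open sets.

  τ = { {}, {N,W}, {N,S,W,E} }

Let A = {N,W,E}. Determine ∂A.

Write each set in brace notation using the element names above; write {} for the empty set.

{S,E}

interior: largest open inside A is {N,W} (from {}, {N,W})
cl via duality: int({S}) = {}, so X∖{} = {N,S,W,E}
cl∖int = {S,E}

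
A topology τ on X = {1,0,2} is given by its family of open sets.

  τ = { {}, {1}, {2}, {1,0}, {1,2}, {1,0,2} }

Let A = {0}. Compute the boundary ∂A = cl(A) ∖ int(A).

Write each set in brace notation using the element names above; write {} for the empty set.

open subsets of A: {}; so int(A) = {}
closure: X∖int(X∖A) = X∖{1,2} = {0}
∂A = {0} minus {} = {0}

{0}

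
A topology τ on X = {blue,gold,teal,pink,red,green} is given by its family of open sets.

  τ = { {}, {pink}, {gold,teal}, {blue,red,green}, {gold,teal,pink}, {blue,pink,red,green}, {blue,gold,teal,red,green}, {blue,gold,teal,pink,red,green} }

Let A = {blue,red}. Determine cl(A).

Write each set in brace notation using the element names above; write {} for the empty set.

closure: X∖int(X∖A) = X∖{gold,teal,pink} = {blue,red,green}

{blue,red,green}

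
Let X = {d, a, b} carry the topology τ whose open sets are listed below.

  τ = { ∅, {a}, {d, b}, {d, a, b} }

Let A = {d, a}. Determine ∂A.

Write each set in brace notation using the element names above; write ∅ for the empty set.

open subsets of A: ∅, {a}; so int(A) = {a}
closure: X∖int(X∖A) = X∖∅ = {d, a, b}
∂A = {d, a, b} minus {a} = {d, b}

{d, b}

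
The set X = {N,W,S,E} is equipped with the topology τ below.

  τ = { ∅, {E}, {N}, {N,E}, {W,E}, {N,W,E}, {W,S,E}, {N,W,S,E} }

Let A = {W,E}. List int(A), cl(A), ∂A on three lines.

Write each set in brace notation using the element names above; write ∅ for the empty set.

int(A) = {W,E}
cl(A)  = {W,S,E}
∂A     = {S}

interior: largest open inside A is {W,E} (from ∅, {E}, {W,E})
cl via duality: int({N,S}) = {N}, so X∖{N} = {W,S,E}
cl∖int = {S}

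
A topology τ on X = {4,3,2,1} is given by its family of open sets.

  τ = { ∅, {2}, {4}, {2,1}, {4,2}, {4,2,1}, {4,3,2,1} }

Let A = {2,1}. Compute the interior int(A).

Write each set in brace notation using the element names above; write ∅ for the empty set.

opens ⊆ A: ∅, {2}, {2,1}; union → int = {2,1}

{2,1}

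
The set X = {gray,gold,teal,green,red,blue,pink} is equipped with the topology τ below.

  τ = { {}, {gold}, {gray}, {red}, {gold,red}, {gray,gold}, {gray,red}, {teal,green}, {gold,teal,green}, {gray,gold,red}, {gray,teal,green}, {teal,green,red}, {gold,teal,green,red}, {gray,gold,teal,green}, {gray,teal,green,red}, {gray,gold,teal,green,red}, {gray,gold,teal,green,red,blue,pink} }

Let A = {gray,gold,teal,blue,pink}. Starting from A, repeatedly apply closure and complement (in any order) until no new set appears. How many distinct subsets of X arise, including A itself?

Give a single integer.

10

X∖A={green,red}, int(X∖A)={red}, hence cl(A)={gray,gold,teal,green,blue,pink}
Orbit (k=closure, c=complement):
  1. A     = {gray,gold,teal,blue,pink}
  2. kA    = {gray,gold,teal,green,blue,pink}
  3. cA    = {green,red}
  4. ckA   = {red}
  5. kcA   = {teal,green,red,blue,pink}
  6. kckA  = {red,blue,pink}
  7. ckcA  = {gray,gold}
  8. ckckA = {gray,gold,teal,green}
  9. kckcA = {gray,gold,blue,pink}
  10. ckckcA = {teal,green,red}
(closed under both — stop)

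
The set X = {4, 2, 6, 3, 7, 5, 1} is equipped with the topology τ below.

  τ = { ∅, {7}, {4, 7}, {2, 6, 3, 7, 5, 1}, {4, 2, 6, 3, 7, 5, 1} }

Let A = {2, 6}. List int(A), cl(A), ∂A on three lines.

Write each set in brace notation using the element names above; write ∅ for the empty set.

int(A) = ∅
cl(A)  = {2, 6, 3, 5, 1}
∂A     = {2, 6, 3, 5, 1}

interior: largest open inside A is ∅ (from ∅)
cl via duality: int({4, 3, 7, 5, 1}) = {4, 7}, so X∖{4, 7} = {2, 6, 3, 5, 1}
cl∖int = {2, 6, 3, 5, 1}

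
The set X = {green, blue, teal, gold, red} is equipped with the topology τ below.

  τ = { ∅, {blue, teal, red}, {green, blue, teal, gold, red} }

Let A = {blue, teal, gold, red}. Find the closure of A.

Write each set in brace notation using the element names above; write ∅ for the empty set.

{green, blue, teal, gold, red}

closure: X∖int(X∖A) = X∖∅ = {green, blue, teal, gold, red}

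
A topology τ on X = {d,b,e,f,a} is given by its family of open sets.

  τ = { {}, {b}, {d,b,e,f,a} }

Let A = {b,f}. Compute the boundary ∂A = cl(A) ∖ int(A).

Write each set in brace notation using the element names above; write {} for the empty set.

{d,e,f,a}

interior: largest open inside A is {b} (from {}, {b})
cl via duality: int({d,e,a}) = {}, so X∖{} = {d,b,e,f,a}
cl∖int = {d,e,f,a}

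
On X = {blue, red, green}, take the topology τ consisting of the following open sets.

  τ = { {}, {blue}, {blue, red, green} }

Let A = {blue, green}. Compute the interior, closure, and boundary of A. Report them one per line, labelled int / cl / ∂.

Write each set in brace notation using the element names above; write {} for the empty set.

open subsets of A: {}, {blue}; so int(A) = {blue}
closure: X∖int(X∖A) = X∖{} = {blue, red, green}
∂A = {blue, red, green} minus {blue} = {red, green}

int(A) = {blue}
cl(A)  = {blue, red, green}
∂A     = {red, green}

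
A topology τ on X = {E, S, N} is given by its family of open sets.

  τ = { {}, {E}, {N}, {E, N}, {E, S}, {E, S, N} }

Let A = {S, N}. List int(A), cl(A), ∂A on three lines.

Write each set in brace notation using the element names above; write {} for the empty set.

open subsets of A: {}, {N}; so int(A) = {N}
closure: X∖int(X∖A) = X∖{E} = {S, N}
∂A = {S, N} minus {N} = {S}

int(A) = {N}
cl(A)  = {S, N}
∂A     = {S}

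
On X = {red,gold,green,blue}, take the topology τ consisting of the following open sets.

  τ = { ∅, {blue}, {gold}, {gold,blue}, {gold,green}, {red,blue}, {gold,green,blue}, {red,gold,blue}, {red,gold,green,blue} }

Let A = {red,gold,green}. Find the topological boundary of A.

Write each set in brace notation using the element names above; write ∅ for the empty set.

opens ⊆ A: ∅, {gold}, {gold,green}; union → int = {gold,green}
complement {blue}; its interior {blue}; cl(A) = X∖{blue} = {red,gold,green}
boundary = {red,gold,green} ∖ {gold,green} = {red}

{red}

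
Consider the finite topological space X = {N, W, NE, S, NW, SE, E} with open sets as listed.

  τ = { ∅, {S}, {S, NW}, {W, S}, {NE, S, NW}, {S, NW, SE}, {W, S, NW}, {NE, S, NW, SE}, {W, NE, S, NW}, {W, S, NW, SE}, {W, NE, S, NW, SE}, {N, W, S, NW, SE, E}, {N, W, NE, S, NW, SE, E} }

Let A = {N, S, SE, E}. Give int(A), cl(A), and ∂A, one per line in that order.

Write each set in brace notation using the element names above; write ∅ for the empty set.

interior: largest open inside A is {S} (from ∅, {S})
cl via duality: int({W, NE, NW}) = ∅, so X∖∅ = {N, W, NE, S, NW, SE, E}
cl∖int = {N, W, NE, NW, SE, E}

int(A) = {S}
cl(A)  = {N, W, NE, S, NW, SE, E}
∂A     = {N, W, NE, NW, SE, E}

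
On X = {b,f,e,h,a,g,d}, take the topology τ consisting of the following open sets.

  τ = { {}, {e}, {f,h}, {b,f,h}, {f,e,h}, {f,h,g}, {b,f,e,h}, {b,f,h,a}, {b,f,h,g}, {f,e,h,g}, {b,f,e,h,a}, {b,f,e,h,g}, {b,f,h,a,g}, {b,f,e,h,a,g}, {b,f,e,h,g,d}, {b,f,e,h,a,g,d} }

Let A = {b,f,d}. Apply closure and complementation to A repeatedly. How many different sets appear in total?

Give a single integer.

cl via duality: int({e,h,a,g}) = {e}, so X∖{e} = {b,f,h,a,g,d}
Write k for closure, c for complement:
  1. A     = {b,f,d}
  2. kA    = {b,f,h,a,g,d}
  3. cA    = {e,h,a,g}
  4. ckA   = {e}
  5. kcA   = {b,f,e,h,a,g,d}
  6. kckA  = {e,d}
  7. ckcA  = {}
  8. ckckA = {b,f,h,a,g}
applying k or c yields no new set

8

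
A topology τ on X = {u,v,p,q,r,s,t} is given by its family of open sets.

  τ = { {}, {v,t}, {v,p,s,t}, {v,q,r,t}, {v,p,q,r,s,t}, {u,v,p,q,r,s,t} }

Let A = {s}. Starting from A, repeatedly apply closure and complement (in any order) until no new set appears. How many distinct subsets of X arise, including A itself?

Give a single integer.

X∖A={u,v,p,q,r,t}, int(X∖A)={v,q,r,t}, hence cl(A)={u,p,s}
Orbit (k=closure, c=complement):
  1. A     = {s}
  2. kA    = {u,p,s}
  3. cA    = {u,v,p,q,r,t}
  4. ckA   = {v,q,r,t}
  5. kcA   = {u,v,p,q,r,s,t}
  6. ckcA  = {}
(closed under both — stop)

6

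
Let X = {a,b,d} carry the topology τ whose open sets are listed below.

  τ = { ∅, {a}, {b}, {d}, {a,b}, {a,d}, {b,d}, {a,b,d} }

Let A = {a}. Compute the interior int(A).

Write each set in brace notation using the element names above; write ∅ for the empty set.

opens ⊆ A: ∅, {a}; union → int = {a}

{a}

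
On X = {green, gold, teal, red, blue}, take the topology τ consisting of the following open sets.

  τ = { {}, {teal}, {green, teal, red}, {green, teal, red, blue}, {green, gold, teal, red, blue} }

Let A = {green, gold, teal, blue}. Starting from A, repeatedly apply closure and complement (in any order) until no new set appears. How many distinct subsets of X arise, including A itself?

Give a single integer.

6

closure: X∖int(X∖A) = X∖{} = {green, gold, teal, red, blue}
Let k=closure and c=complement:
  1. A     = {green, gold, teal, blue}
  2. kA    = {green, gold, teal, red, blue}
  3. cA    = {red}
  4. ckA   = {}
  5. kcA   = {green, gold, red, blue}
  6. ckcA  = {teal}
— saturated at 6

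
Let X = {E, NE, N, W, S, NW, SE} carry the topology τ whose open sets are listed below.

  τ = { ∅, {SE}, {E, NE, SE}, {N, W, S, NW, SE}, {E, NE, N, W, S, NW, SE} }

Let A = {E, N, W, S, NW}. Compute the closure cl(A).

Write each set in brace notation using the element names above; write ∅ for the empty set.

cl via duality: int({NE, SE}) = {SE}, so X∖{SE} = {E, NE, N, W, S, NW}

{E, NE, N, W, S, NW}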